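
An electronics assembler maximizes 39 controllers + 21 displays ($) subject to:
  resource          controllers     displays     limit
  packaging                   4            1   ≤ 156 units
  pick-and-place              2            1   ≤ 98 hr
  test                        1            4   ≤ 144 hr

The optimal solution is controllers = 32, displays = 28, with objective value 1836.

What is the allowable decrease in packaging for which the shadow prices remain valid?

120

Binding constraints: packaging, test. The basis is B = [[4,1],[1,4]] with det 15.
Per unit decrease in packaging, x* moves by d = (-0.2667, 0.0667).
The basis stays optimal until controllers reaches 0; allowable decrease = 120 units.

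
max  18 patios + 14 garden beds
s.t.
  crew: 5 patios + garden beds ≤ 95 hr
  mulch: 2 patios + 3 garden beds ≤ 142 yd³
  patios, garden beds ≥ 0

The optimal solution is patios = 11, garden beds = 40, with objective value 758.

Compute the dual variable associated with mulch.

At the optimum: crew uses 95 of 95 (binding); mulch uses 142 of 142 (binding).
From A_Bᵀ y = c: 5·y_crew + 2·y_mulch = 18; 1·y_crew + 3·y_mulch = 14.
This yields shadow prices y_crew = 2, y_mulch = 4.
Shadow price of mulch = 4.

4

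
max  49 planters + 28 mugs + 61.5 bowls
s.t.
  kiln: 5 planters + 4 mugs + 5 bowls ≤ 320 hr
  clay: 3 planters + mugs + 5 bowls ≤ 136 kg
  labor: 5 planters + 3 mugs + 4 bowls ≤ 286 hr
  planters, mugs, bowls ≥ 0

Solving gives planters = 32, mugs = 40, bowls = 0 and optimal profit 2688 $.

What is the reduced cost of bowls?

At the optimum: kiln uses 320 of 320 (binding); clay uses 136 of 136 (binding); labor uses 280 of 286 (slack = 6).
Since labor is not tight, its dual is 0.
The binding rows give the dual system: 5·y_kiln + 3·y_clay = 49 and 4·y_kiln + 1·y_clay = 28.
→ y_kiln = 5 and y_clay = 8.
Reduced cost of bowls: c₃ − yᵀa₃ = 61.5 − (5·5 + 8·5) = 61.5 − 65 = -3.5.

-3.5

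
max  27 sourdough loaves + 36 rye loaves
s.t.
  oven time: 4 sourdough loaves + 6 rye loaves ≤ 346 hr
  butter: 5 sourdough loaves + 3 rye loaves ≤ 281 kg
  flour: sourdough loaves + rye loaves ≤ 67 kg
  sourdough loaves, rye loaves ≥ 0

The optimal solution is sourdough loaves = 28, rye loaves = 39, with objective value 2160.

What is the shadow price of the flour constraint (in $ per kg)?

Binding: oven time and flour. Non-binding: butter (24 unused).
By complementary slackness, y = 0 for the non-binding constraint.
From A_Bᵀ y = c: 4·y_oven time + 1·y_flour = 27; 6·y_oven time + 1·y_flour = 36.
Solving: y_oven time = 4.5, y_flour = 9.
Shadow price of flour = 9.

9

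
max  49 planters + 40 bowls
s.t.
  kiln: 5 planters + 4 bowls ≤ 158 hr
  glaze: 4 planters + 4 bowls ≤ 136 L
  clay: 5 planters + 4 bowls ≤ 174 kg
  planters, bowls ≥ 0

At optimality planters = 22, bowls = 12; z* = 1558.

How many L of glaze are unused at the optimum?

0

glaze used = 4·22 + 4·12 = 136; slack = 136 − 136 = 0.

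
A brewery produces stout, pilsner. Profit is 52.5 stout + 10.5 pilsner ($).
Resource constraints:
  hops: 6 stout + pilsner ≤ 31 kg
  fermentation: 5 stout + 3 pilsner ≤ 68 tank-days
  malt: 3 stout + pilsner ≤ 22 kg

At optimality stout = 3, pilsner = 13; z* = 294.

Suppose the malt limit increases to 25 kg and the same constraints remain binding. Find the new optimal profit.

At the optimum: hops uses 31 of 31 (binding); fermentation uses 54 of 68 (slack = 14); malt uses 22 of 22 (binding).
Slack constraints have shadow price 0 (complementary slackness).
The binding rows give the dual system: 6·y_hops + 3·y_malt = 52.5 and 1·y_hops + 1·y_malt = 10.5.
This yields shadow prices y_hops = 7, y_malt = 3.5.
Δz = y_malt·Δb = 3.5 × (3) = 10.5, so new z* = 294 + 10.5 = 304.5.

304.5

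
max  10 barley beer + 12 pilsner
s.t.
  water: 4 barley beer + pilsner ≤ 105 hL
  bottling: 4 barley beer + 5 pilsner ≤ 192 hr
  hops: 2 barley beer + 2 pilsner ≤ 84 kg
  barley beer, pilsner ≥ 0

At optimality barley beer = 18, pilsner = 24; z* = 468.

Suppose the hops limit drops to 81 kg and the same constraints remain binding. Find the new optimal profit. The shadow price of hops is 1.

Δb = -3, so new z* = 468 + (1)·(-3) = 468 − 3 = 465.

465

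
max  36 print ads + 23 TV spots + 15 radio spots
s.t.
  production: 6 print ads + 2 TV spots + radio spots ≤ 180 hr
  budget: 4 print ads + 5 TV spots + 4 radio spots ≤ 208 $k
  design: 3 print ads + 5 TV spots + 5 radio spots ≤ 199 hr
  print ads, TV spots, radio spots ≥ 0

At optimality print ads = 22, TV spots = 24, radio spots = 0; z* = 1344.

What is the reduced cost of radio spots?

-1

Binding: production and budget. Non-binding: design (13 unused).
Slack constraints have shadow price 0 (complementary slackness).
The binding rows give the dual system: 6·y_production + 4·y_budget = 36 and 2·y_production + 5·y_budget = 23.
→ y_production = 4 and y_budget = 3.
Reduced cost of radio spots: c₃ − yᵀa₃ = 15 − (4·1 + 3·4) = 15 − 16 = -1.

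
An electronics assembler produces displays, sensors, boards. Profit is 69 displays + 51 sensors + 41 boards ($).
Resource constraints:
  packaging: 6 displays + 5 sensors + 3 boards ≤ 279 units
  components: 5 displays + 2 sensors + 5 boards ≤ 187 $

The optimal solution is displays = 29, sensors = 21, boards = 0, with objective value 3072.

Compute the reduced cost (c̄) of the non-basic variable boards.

-1

At the optimum: packaging uses 279 of 279 (binding); components uses 187 of 187 (binding).
The binding rows give the dual system: 6·y_packaging + 5·y_components = 69 and 5·y_packaging + 2·y_components = 51.
Solving: y_packaging = 9, y_components = 3.
Reduced cost of boards: c₃ − yᵀa₃ = 41 − (9·3 + 3·5) = 41 − 42 = -1.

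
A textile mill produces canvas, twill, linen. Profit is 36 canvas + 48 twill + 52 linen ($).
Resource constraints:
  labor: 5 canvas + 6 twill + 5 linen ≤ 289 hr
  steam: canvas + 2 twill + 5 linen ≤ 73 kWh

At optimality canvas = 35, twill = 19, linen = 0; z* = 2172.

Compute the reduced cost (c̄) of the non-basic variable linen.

-8

Both labor and steam are binding at x*.
Dual feasibility on the basic columns requires 5·y_labor + 1·y_steam = 36, 6·y_labor + 2·y_steam = 48.
→ y_labor = 6 and y_steam = 6.
Reduced cost of linen: c₃ − yᵀa₃ = 52 − (6·5 + 6·5) = 52 − 60 = -8.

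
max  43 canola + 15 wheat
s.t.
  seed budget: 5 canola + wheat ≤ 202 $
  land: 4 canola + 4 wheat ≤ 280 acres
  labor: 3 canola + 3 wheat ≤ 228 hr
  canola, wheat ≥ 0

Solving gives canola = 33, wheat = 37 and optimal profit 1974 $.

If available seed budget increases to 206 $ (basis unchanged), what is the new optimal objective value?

Check each constraint at x*: seed budget 202/202 (tight); land 280/280 (tight); labor 210/228 (slack 18).
Slack constraints have shadow price 0 (complementary slackness).
From A_Bᵀ y = c: 5·y_seed budget + 4·y_land = 43; 1·y_seed budget + 4·y_land = 15.
This yields shadow prices y_seed budget = 7, y_land = 2.
Δz = y_seed budget·Δb = 7 × (4) = 28, so new z* = 1974 + 28 = 2002.

2002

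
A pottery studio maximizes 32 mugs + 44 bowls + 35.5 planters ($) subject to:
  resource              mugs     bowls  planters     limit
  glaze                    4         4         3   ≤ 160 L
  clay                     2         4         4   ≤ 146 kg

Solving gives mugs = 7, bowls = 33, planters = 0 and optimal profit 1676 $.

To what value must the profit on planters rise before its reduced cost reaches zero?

Both glaze and clay are binding at x*.
Dual feasibility on the basic columns requires 4·y_glaze + 2·y_clay = 32, 4·y_glaze + 4·y_clay = 44.
This yields shadow prices y_glaze = 5, y_clay = 6.
planters enters the basis when its profit ≥ yᵀa₃ = 5·3 + 6·4 = 39.

39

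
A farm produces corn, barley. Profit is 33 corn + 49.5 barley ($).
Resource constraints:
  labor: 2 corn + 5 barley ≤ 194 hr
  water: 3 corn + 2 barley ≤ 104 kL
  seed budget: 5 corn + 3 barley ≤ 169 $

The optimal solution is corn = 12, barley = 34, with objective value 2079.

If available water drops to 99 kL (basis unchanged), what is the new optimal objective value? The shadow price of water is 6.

2049

Δb = -5, so new z* = 2079 + (6)·(-5) = 2079 − 30 = 2049.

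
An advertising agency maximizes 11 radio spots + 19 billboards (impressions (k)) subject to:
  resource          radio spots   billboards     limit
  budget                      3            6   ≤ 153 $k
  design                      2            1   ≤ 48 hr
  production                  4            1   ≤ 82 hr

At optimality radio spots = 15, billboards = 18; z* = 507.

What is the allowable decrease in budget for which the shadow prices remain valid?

Binding constraints: budget, design. The basis is B = [[3,6],[2,1]] with det -9.
Per unit decrease in budget, x* moves by d = (0.1111, -0.2222).
The basis stays optimal until production becomes binding; allowable decrease = 18 $k.

18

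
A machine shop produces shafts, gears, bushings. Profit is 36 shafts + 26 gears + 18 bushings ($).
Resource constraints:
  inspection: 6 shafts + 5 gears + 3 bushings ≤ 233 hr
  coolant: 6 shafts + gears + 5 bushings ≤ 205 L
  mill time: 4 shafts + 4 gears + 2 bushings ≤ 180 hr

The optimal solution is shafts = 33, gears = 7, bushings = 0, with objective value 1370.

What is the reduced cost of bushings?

Check each constraint at x*: inspection 233/233 (tight); coolant 205/205 (tight); mill time 160/180 (slack 20).
Since mill time is not tight, its dual is 0.
Dual feasibility on the basic columns requires 6·y_inspection + 6·y_coolant = 36, 5·y_inspection + 1·y_coolant = 26.
This yields shadow prices y_inspection = 5, y_coolant = 1.
Reduced cost of bushings: c₃ − yᵀa₃ = 18 − (5·3 + 1·5) = 18 − 20 = -2.

-2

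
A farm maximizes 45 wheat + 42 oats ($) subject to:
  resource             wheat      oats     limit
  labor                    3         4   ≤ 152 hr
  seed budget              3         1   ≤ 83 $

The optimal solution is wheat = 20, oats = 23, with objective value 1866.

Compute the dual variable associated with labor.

9

At the optimum: labor uses 152 of 152 (binding); seed budget uses 83 of 83 (binding).
From A_Bᵀ y = c: 3·y_labor + 3·y_seed budget = 45; 4·y_labor + 1·y_seed budget = 42.
This yields shadow prices y_labor = 9, y_seed budget = 6.
Shadow price of labor = 9.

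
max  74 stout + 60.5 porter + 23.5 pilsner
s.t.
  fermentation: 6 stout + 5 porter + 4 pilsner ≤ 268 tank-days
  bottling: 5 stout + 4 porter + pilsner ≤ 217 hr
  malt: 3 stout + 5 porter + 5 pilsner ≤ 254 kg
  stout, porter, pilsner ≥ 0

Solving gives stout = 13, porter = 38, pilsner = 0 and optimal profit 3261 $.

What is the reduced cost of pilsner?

Check each constraint at x*: fermentation 268/268 (tight); bottling 217/217 (tight); malt 229/254 (slack 25).
Since malt is not tight, its dual is 0.
Dual feasibility on the basic columns requires 6·y_fermentation + 5·y_bottling = 74, 5·y_fermentation + 4·y_bottling = 60.5.
This yields shadow prices y_fermentation = 6.5, y_bottling = 7.
Reduced cost of pilsner: c₃ − yᵀa₃ = 23.5 − (6.5·4 + 7·1) = 23.5 − 33 = -9.5.

-9.5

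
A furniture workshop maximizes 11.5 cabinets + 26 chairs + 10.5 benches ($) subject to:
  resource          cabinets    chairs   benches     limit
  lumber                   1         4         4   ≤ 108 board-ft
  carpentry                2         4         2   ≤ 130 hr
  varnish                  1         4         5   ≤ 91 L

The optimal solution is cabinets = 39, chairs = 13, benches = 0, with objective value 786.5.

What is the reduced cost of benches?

Binding: carpentry and varnish. Non-binding: lumber (17 unused).
By complementary slackness, y = 0 for the non-binding constraint.
From A_Bᵀ y = c: 2·y_carpentry + 1·y_varnish = 11.5; 4·y_carpentry + 4·y_varnish = 26.
→ y_carpentry = 5 and y_varnish = 1.5.
Reduced cost of benches: c₃ − yᵀa₃ = 10.5 − (5·2 + 1.5·5) = 10.5 − 17.5 = -7.

-7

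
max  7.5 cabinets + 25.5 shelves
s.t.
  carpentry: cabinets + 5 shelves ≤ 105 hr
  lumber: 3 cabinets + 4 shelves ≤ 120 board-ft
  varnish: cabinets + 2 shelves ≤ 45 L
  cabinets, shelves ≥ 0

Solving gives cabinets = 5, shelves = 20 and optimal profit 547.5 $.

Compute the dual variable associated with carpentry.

At the optimum: carpentry uses 105 of 105 (binding); lumber uses 95 of 120 (slack = 25); varnish uses 45 of 45 (binding).
Since lumber is not tight, its dual is 0.
From A_Bᵀ y = c: 1·y_carpentry + 1·y_varnish = 7.5; 5·y_carpentry + 2·y_varnish = 25.5.
→ y_carpentry = 3.5 and y_varnish = 4.
Shadow price of carpentry = 3.5.

3.5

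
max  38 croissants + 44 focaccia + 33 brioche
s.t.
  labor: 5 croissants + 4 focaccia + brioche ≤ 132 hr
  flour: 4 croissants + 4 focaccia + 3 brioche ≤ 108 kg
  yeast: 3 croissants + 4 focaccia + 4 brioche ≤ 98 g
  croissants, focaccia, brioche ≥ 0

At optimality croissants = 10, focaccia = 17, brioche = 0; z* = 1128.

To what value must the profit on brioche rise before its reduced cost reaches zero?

At the optimum: labor uses 118 of 132 (slack = 14); flour uses 108 of 108 (binding); yeast uses 98 of 98 (binding).
Since labor is not tight, its dual is 0.
Dual feasibility on the basic columns requires 4·y_flour + 3·y_yeast = 38, 4·y_flour + 4·y_yeast = 44.
Solving: y_flour = 5, y_yeast = 6.
brioche enters the basis when its profit ≥ yᵀa₃ = 5·3 + 6·4 = 39.

39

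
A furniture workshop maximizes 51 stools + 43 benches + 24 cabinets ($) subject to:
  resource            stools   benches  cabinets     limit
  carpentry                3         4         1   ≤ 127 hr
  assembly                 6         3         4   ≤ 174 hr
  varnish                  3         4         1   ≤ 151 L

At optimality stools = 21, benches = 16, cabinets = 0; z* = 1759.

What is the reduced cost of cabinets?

-3

Binding: carpentry and assembly. Non-binding: varnish (24 unused).
Since varnish is not tight, its dual is 0.
From A_Bᵀ y = c: 3·y_carpentry + 6·y_assembly = 51; 4·y_carpentry + 3·y_assembly = 43.
This yields shadow prices y_carpentry = 7, y_assembly = 5.
Reduced cost of cabinets: c₃ − yᵀa₃ = 24 − (7·1 + 5·4) = 24 − 27 = -3.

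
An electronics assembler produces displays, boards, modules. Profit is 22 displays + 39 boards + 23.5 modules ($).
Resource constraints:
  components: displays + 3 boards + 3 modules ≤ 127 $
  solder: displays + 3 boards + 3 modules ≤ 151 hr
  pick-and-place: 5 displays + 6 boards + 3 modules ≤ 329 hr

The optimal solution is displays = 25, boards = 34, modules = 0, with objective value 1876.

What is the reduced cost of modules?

-6.5

At the optimum: components uses 127 of 127 (binding); solder uses 127 of 151 (slack = 24); pick-and-place uses 329 of 329 (binding).
By complementary slackness, y = 0 for the non-binding constraint.
From A_Bᵀ y = c: 1·y_components + 5·y_pick-and-place = 22; 3·y_components + 6·y_pick-and-place = 39.
→ y_components = 7 and y_pick-and-place = 3.
Reduced cost of modules: c₃ − yᵀa₃ = 23.5 − (7·3 + 3·3) = 23.5 − 30 = -6.5.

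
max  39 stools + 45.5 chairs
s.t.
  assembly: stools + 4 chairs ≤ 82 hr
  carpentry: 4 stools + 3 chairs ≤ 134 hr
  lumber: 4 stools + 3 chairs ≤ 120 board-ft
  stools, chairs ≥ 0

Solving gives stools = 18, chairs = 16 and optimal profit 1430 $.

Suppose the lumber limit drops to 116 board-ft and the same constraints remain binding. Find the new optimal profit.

1396

Binding: assembly and lumber. Non-binding: carpentry (14 unused).
Slack constraints have shadow price 0 (complementary slackness).
The binding rows give the dual system: 1·y_assembly + 4·y_lumber = 39 and 4·y_assembly + 3·y_lumber = 45.5.
Solving: y_assembly = 5, y_lumber = 8.5.
Δz = y_lumber·Δb = 8.5 × (-4) = -34, so new z* = 1430 − 34 = 1396.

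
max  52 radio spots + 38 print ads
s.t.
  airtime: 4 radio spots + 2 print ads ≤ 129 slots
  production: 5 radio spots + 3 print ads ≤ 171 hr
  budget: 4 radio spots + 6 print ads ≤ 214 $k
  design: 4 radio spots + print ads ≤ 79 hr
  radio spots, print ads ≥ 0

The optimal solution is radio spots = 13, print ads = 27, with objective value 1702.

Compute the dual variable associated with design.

Binding: budget and design. Non-binding: airtime (23 unused), production (25 unused).
By complementary slackness, y = 0 for the non-binding constraints.
Dual feasibility on the basic columns requires 4·y_budget + 4·y_design = 52, 6·y_budget + 1·y_design = 38.
Solving: y_budget = 5, y_design = 8.
Shadow price of design = 8.

8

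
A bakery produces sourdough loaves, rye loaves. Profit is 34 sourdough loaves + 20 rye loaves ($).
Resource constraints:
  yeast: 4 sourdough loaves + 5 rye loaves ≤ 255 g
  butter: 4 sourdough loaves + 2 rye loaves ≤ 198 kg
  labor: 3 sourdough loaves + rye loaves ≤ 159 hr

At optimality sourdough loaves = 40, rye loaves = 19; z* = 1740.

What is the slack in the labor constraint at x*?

labor used = 3·40 + 1·19 = 139; slack = 159 − 139 = 20.

20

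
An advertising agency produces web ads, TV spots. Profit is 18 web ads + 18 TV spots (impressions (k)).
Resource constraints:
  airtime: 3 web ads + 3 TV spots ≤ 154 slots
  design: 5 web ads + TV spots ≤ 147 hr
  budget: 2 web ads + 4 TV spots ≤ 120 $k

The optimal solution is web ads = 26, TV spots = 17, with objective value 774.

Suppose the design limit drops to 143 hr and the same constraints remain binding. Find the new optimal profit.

766

Binding: design and budget. Non-binding: airtime (25 unused).
Since airtime is not tight, its dual is 0.
The binding rows give the dual system: 5·y_design + 2·y_budget = 18 and 1·y_design + 4·y_budget = 18.
This yields shadow prices y_design = 2, y_budget = 4.
Δz = y_design·Δb = 2 × (-4) = -8, so new z* = 774 − 8 = 766.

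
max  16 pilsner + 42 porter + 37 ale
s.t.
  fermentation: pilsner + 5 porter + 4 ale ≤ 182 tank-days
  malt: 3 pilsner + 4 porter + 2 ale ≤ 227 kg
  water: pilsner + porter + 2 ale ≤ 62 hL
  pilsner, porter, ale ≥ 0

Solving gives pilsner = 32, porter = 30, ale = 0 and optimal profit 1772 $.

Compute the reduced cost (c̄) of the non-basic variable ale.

-8

Binding: fermentation and water. Non-binding: malt (11 unused).
Slack constraints have shadow price 0 (complementary slackness).
From A_Bᵀ y = c: 1·y_fermentation + 1·y_water = 16; 5·y_fermentation + 1·y_water = 42.
Solving: y_fermentation = 6.5, y_water = 9.5.
Reduced cost of ale: c₃ − yᵀa₃ = 37 − (6.5·4 + 9.5·2) = 37 − 45 = -8.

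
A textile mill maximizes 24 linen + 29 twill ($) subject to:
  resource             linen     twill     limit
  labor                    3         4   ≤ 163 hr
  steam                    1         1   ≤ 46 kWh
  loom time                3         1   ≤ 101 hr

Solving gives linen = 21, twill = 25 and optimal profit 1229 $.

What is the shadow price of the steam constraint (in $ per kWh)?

At the optimum: labor uses 163 of 163 (binding); steam uses 46 of 46 (binding); loom time uses 88 of 101 (slack = 13).
Slack constraints have shadow price 0 (complementary slackness).
The binding rows give the dual system: 3·y_labor + 1·y_steam = 24 and 4·y_labor + 1·y_steam = 29.
This yields shadow prices y_labor = 5, y_steam = 9.
Shadow price of steam = 9.

9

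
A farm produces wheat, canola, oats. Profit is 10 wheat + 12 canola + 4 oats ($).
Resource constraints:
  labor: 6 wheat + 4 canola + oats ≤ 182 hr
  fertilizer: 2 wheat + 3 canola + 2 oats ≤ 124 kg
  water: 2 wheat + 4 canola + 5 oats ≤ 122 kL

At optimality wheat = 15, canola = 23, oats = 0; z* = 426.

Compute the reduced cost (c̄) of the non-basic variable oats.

-7

Check each constraint at x*: labor 182/182 (tight); fertilizer 99/124 (slack 25); water 122/122 (tight).
Since fertilizer is not tight, its dual is 0.
The binding rows give the dual system: 6·y_labor + 2·y_water = 10 and 4·y_labor + 4·y_water = 12.
Solving: y_labor = 1, y_water = 2.
Reduced cost of oats: c₃ − yᵀa₃ = 4 − (1·1 + 2·5) = 4 − 11 = -7.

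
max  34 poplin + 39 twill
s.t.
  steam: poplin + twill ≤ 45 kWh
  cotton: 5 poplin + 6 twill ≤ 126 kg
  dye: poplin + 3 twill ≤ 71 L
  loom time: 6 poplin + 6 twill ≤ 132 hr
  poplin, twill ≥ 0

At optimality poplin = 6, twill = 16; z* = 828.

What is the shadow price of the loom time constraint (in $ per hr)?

1.5

At the optimum: steam uses 22 of 45 (slack = 23); cotton uses 126 of 126 (binding); dye uses 54 of 71 (slack = 17); loom time uses 132 of 132 (binding).
By complementary slackness, y = 0 for the non-binding constraints.
From A_Bᵀ y = c: 5·y_cotton + 6·y_loom time = 34; 6·y_cotton + 6·y_loom time = 39.
This yields shadow prices y_cotton = 5, y_loom time = 1.5.
Shadow price of loom time = 1.5.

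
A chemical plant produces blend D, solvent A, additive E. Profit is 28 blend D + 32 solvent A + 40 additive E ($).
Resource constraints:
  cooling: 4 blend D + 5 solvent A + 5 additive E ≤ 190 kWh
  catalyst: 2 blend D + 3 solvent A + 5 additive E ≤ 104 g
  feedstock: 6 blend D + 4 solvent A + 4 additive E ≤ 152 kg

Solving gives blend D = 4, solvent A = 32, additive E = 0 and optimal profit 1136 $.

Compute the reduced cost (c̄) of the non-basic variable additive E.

-8

Check each constraint at x*: cooling 176/190 (slack 14); catalyst 104/104 (tight); feedstock 152/152 (tight).
Slack constraints have shadow price 0 (complementary slackness).
The binding rows give the dual system: 2·y_catalyst + 6·y_feedstock = 28 and 3·y_catalyst + 4·y_feedstock = 32.
→ y_catalyst = 8 and y_feedstock = 2.
Reduced cost of additive E: c₃ − yᵀa₃ = 40 − (8·5 + 2·4) = 40 − 48 = -8.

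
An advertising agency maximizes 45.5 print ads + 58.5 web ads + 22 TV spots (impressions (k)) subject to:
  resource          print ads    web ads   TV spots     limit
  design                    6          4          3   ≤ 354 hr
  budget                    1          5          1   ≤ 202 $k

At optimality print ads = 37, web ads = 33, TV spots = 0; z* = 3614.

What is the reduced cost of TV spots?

-4

At the optimum: design uses 354 of 354 (binding); budget uses 202 of 202 (binding).
From A_Bᵀ y = c: 6·y_design + 1·y_budget = 45.5; 4·y_design + 5·y_budget = 58.5.
Solving: y_design = 6.5, y_budget = 6.5.
Reduced cost of TV spots: c₃ − yᵀa₃ = 22 − (6.5·3 + 6.5·1) = 22 − 26 = -4.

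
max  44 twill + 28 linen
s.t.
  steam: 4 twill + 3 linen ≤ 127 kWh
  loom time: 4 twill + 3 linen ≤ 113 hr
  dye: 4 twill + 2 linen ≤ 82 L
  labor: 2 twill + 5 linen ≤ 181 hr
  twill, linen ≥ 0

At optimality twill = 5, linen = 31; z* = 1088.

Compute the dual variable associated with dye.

Binding: loom time and dye. Non-binding: steam (14 unused), labor (16 unused).
Slack constraints have shadow price 0 (complementary slackness).
The binding rows give the dual system: 4·y_loom time + 4·y_dye = 44 and 3·y_loom time + 2·y_dye = 28.
This yields shadow prices y_loom time = 6, y_dye = 5.
Shadow price of dye = 5.

5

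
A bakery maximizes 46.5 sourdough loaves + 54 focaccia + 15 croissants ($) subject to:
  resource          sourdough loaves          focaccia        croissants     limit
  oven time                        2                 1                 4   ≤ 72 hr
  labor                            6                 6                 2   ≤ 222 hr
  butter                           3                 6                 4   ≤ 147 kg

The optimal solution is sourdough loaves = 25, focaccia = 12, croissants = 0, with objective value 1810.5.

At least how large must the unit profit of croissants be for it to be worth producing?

At the optimum: oven time uses 62 of 72 (slack = 10); labor uses 222 of 222 (binding); butter uses 147 of 147 (binding).
Since oven time is not tight, its dual is 0.
From A_Bᵀ y = c: 6·y_labor + 3·y_butter = 46.5; 6·y_labor + 6·y_butter = 54.
→ y_labor = 6.5 and y_butter = 2.5.
croissants enters the basis when its profit ≥ yᵀa₃ = 6.5·2 + 2.5·4 = 23.

23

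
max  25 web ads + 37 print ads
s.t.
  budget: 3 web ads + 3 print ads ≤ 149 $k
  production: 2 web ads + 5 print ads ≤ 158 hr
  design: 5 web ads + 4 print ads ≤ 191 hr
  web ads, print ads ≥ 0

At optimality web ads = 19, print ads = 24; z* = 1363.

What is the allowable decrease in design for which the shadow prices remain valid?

64.6

Binding constraints: production, design. The basis is B = [[2,5],[5,4]] with det -17.
Per unit decrease in design, x* moves by d = (-0.2941, 0.1176).
The basis stays optimal until web ads reaches 0; allowable decrease = 64.6 hr.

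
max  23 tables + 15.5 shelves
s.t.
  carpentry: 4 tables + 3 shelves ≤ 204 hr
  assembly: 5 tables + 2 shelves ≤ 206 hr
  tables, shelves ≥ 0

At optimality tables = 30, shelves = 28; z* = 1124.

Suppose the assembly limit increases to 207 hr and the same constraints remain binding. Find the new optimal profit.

1125

Check each constraint at x*: carpentry 204/204 (tight); assembly 206/206 (tight).
The binding rows give the dual system: 4·y_carpentry + 5·y_assembly = 23 and 3·y_carpentry + 2·y_assembly = 15.5.
Solving: y_carpentry = 4.5, y_assembly = 1.
Δz = y_assembly·Δb = 1 × (1) = 1, so new z* = 1124 + 1 = 1125.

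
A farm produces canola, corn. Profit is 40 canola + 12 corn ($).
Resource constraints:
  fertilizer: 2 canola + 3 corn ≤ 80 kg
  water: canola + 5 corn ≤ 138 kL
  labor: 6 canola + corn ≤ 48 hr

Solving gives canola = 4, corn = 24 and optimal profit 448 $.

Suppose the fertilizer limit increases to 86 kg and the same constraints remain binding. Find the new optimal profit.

460

Binding: fertilizer and labor. Non-binding: water (14 unused).
By complementary slackness, y = 0 for the non-binding constraint.
From A_Bᵀ y = c: 2·y_fertilizer + 6·y_labor = 40; 3·y_fertilizer + 1·y_labor = 12.
→ y_fertilizer = 2 and y_labor = 6.
Δz = y_fertilizer·Δb = 2 × (6) = 12, so new z* = 448 + 12 = 460.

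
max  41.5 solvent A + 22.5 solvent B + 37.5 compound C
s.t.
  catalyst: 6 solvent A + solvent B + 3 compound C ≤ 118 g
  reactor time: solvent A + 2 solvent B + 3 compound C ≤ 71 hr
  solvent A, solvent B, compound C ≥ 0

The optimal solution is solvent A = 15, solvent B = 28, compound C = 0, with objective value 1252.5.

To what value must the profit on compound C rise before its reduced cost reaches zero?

42

Check each constraint at x*: catalyst 118/118 (tight); reactor time 71/71 (tight).
From A_Bᵀ y = c: 6·y_catalyst + 1·y_reactor time = 41.5; 1·y_catalyst + 2·y_reactor time = 22.5.
Solving: y_catalyst = 5.5, y_reactor time = 8.5.
compound C enters the basis when its profit ≥ yᵀa₃ = 5.5·3 + 8.5·3 = 42.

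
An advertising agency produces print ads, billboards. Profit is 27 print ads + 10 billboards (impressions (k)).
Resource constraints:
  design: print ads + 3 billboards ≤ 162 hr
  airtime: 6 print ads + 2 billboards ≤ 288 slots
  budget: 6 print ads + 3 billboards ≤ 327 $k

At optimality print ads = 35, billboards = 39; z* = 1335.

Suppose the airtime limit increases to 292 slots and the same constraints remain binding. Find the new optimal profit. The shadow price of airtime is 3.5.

Δb = 4, so new z* = 1335 + (3.5)·(4) = 1335 + 14 = 1349.

1349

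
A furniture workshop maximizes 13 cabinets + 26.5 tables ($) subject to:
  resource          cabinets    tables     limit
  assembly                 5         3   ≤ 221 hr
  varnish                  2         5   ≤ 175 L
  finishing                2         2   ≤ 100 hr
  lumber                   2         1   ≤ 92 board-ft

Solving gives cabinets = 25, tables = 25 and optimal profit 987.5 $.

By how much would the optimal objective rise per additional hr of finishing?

2

Binding: varnish and finishing. Non-binding: assembly (21 unused), lumber (17 unused).
Slack constraints have shadow price 0 (complementary slackness).
The binding rows give the dual system: 2·y_varnish + 2·y_finishing = 13 and 5·y_varnish + 2·y_finishing = 26.5.
Solving: y_varnish = 4.5, y_finishing = 2.
Shadow price of finishing = 2.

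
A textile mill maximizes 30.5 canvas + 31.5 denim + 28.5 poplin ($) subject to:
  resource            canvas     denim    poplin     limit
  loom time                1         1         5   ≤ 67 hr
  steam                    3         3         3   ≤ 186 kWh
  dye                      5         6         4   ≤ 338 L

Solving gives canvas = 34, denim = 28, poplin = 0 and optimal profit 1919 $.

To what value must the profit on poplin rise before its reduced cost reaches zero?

29.5

At the optimum: loom time uses 62 of 67 (slack = 5); steam uses 186 of 186 (binding); dye uses 338 of 338 (binding).
Since loom time is not tight, its dual is 0.
From A_Bᵀ y = c: 3·y_steam + 5·y_dye = 30.5; 3·y_steam + 6·y_dye = 31.5.
This yields shadow prices y_steam = 8.5, y_dye = 1.
poplin enters the basis when its profit ≥ yᵀa₃ = 8.5·3 + 1·4 = 29.5.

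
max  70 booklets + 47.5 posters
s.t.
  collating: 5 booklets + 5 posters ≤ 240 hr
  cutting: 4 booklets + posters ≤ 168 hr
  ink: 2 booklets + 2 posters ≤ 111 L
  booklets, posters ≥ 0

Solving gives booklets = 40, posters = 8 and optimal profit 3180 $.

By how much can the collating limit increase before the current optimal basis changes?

Binding constraints: collating, cutting. The basis is B = [[5,5],[4,1]] with det -15.
Per unit increase in collating, x* moves by d = (-0.0667, 0.2667).
The basis stays optimal until ink becomes binding; allowable increase = 37.5 hr.

37.5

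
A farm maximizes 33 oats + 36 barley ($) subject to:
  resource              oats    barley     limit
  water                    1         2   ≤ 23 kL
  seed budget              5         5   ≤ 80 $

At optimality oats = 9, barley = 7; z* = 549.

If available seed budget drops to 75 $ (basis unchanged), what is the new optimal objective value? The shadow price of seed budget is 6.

519

Δb = -5, so new z* = 549 + (6)·(-5) = 549 − 30 = 519.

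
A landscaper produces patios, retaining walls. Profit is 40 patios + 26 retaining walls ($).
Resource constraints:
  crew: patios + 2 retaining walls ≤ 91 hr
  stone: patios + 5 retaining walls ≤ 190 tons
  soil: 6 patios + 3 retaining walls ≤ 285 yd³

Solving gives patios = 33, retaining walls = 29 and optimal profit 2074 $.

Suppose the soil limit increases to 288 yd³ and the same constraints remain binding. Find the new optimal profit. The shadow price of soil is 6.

2092

Δb = 3, so new z* = 2074 + (6)·(3) = 2074 + 18 = 2092.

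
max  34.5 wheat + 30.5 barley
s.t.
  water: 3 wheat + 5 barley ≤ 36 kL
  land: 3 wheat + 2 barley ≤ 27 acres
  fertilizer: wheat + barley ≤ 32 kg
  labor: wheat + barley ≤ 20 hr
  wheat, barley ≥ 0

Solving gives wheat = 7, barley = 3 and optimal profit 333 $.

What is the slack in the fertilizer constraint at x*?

fertilizer used = 1·7 + 1·3 = 10; slack = 32 − 10 = 22.

22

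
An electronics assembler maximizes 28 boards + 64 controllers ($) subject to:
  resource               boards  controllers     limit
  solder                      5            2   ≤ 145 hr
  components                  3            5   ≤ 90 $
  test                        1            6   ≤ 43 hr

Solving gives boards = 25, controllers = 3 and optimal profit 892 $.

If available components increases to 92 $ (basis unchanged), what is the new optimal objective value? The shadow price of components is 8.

908

Δb = 2, so new z* = 892 + (8)·(2) = 892 + 16 = 908.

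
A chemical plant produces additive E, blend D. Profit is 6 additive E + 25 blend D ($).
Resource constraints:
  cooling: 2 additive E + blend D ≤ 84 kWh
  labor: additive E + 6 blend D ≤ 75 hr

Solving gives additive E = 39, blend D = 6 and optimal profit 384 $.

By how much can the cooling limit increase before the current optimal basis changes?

Binding constraints: cooling, labor. The basis is B = [[2,1],[1,6]] with det 11.
Per unit increase in cooling, x* moves by d = (0.5455, -0.0909).
The basis stays optimal until blend D reaches 0; allowable increase = 66 kWh.

66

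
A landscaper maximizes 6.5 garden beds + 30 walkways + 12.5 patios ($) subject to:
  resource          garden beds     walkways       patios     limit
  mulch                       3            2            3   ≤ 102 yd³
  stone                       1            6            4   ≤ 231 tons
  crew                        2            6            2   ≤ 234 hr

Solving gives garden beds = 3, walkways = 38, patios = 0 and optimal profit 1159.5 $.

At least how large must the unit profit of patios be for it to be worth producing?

17

Binding: stone and crew. Non-binding: mulch (17 unused).
By complementary slackness, y = 0 for the non-binding constraint.
Dual feasibility on the basic columns requires 1·y_stone + 2·y_crew = 6.5, 6·y_stone + 6·y_crew = 30.
Solving: y_stone = 3.5, y_crew = 1.5.
patios enters the basis when its profit ≥ yᵀa₃ = 3.5·4 + 1.5·2 = 17.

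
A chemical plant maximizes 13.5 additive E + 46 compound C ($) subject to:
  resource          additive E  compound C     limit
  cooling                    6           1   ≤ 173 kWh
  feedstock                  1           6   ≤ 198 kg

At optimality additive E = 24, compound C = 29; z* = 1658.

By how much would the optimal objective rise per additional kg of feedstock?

7.5

Check each constraint at x*: cooling 173/173 (tight); feedstock 198/198 (tight).
From A_Bᵀ y = c: 6·y_cooling + 1·y_feedstock = 13.5; 1·y_cooling + 6·y_feedstock = 46.
Solving: y_cooling = 1, y_feedstock = 7.5.
Shadow price of feedstock = 7.5.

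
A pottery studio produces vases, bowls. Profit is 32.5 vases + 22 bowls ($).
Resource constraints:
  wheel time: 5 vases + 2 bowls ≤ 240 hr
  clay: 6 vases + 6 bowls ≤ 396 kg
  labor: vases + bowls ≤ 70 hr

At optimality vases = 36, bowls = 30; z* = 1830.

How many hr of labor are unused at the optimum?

4

labor used = 1·36 + 1·30 = 66; slack = 70 − 66 = 4.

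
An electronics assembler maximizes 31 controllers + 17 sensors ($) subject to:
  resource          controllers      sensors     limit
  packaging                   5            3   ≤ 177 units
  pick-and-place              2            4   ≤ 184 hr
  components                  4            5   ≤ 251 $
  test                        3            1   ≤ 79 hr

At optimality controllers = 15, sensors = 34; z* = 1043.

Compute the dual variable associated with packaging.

Check each constraint at x*: packaging 177/177 (tight); pick-and-place 166/184 (slack 18); components 230/251 (slack 21); test 79/79 (tight).
Slack constraints have shadow price 0 (complementary slackness).
From A_Bᵀ y = c: 5·y_packaging + 3·y_test = 31; 3·y_packaging + 1·y_test = 17.
Solving: y_packaging = 5, y_test = 2.
Shadow price of packaging = 5.

5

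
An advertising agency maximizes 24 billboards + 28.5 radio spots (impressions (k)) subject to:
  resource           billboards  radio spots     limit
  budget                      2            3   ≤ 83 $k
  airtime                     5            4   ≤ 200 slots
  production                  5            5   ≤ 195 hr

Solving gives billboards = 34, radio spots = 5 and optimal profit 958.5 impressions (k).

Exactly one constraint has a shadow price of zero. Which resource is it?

airtime

budget: 83/83 (binding)
airtime: 190/200 (slack 10)
production: 195/195 (binding)
By complementary slackness, a constraint with positive slack has shadow price 0 → airtime.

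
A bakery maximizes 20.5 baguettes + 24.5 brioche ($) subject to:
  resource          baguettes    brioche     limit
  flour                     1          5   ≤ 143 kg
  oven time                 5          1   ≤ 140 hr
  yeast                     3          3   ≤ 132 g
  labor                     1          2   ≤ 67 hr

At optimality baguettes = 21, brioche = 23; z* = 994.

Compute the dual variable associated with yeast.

At the optimum: flour uses 136 of 143 (slack = 7); oven time uses 128 of 140 (slack = 12); yeast uses 132 of 132 (binding); labor uses 67 of 67 (binding).
Slack constraints have shadow price 0 (complementary slackness).
From A_Bᵀ y = c: 3·y_yeast + 1·y_labor = 20.5; 3·y_yeast + 2·y_labor = 24.5.
Solving: y_yeast = 5.5, y_labor = 4.
Shadow price of yeast = 5.5.

5.5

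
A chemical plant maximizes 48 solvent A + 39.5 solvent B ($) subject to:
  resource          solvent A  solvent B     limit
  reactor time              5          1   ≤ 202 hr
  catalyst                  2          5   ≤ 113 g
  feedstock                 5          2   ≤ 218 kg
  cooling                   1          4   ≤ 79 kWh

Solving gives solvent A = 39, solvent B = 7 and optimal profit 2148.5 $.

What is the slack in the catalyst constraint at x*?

0

catalyst used = 2·39 + 5·7 = 113; slack = 113 − 113 = 0.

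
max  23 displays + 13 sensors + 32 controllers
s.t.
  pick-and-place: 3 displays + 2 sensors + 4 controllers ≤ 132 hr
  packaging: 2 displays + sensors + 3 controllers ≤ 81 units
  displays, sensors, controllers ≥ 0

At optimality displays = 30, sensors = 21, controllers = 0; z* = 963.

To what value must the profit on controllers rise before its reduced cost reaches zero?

33

Check each constraint at x*: pick-and-place 132/132 (tight); packaging 81/81 (tight).
Dual feasibility on the basic columns requires 3·y_pick-and-place + 2·y_packaging = 23, 2·y_pick-and-place + 1·y_packaging = 13.
→ y_pick-and-place = 3 and y_packaging = 7.
controllers enters the basis when its profit ≥ yᵀa₃ = 3·4 + 7·3 = 33.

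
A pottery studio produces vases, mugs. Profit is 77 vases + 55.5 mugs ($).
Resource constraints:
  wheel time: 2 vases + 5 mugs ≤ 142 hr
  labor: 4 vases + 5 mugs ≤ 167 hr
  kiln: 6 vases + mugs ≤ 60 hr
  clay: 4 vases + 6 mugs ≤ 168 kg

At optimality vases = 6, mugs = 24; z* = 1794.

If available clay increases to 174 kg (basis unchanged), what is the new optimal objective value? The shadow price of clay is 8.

Δb = 6, so new z* = 1794 + (8)·(6) = 1794 + 48 = 1842.

1842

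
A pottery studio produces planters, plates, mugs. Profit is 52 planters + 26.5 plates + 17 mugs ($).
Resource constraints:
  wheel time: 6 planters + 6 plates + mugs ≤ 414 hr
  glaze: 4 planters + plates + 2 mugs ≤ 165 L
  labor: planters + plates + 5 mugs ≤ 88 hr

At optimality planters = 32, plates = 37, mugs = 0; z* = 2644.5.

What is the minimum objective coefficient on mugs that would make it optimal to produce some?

20

Check each constraint at x*: wheel time 414/414 (tight); glaze 165/165 (tight); labor 69/88 (slack 19).
Since labor is not tight, its dual is 0.
The binding rows give the dual system: 6·y_wheel time + 4·y_glaze = 52 and 6·y_wheel time + 1·y_glaze = 26.5.
Solving: y_wheel time = 3, y_glaze = 8.5.
mugs enters the basis when its profit ≥ yᵀa₃ = 3·1 + 8.5·2 = 20.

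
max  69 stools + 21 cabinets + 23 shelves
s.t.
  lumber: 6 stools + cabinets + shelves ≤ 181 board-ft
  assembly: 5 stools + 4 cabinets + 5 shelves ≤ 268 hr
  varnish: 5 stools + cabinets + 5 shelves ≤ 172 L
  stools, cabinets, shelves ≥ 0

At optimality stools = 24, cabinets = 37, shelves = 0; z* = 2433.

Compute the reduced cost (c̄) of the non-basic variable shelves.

At the optimum: lumber uses 181 of 181 (binding); assembly uses 268 of 268 (binding); varnish uses 157 of 172 (slack = 15).
Slack constraints have shadow price 0 (complementary slackness).
Dual feasibility on the basic columns requires 6·y_lumber + 5·y_assembly = 69, 1·y_lumber + 4·y_assembly = 21.
→ y_lumber = 9 and y_assembly = 3.
Reduced cost of shelves: c₃ − yᵀa₃ = 23 − (9·1 + 3·5) = 23 − 24 = -1.

-1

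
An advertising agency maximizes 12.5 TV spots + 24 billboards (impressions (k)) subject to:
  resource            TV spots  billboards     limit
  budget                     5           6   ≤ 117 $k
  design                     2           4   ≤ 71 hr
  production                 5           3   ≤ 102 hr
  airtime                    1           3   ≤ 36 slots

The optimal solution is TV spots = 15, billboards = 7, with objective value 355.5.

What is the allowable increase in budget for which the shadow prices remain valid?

Binding constraints: budget, airtime. The basis is B = [[5,6],[1,3]] with det 9.
Per unit increase in budget, x* moves by d = (0.3333, -0.1111).
The basis stays optimal until production becomes binding; allowable increase = 4.5 $k.

4.5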